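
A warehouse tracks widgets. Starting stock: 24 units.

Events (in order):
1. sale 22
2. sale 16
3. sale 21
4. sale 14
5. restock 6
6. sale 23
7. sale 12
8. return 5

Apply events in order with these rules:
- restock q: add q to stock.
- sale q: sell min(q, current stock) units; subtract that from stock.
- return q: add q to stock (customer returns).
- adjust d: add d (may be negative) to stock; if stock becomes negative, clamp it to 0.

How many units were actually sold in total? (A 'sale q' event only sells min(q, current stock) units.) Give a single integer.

Answer: 30

Derivation:
Processing events:
Start: stock = 24
  Event 1 (sale 22): sell min(22,24)=22. stock: 24 - 22 = 2. total_sold = 22
  Event 2 (sale 16): sell min(16,2)=2. stock: 2 - 2 = 0. total_sold = 24
  Event 3 (sale 21): sell min(21,0)=0. stock: 0 - 0 = 0. total_sold = 24
  Event 4 (sale 14): sell min(14,0)=0. stock: 0 - 0 = 0. total_sold = 24
  Event 5 (restock 6): 0 + 6 = 6
  Event 6 (sale 23): sell min(23,6)=6. stock: 6 - 6 = 0. total_sold = 30
  Event 7 (sale 12): sell min(12,0)=0. stock: 0 - 0 = 0. total_sold = 30
  Event 8 (return 5): 0 + 5 = 5
Final: stock = 5, total_sold = 30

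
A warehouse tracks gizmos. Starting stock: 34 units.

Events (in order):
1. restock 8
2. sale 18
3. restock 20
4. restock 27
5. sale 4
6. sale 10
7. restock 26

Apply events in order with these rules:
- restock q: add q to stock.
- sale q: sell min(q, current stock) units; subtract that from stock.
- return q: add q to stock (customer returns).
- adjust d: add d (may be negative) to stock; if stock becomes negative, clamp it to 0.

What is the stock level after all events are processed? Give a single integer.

Answer: 83

Derivation:
Processing events:
Start: stock = 34
  Event 1 (restock 8): 34 + 8 = 42
  Event 2 (sale 18): sell min(18,42)=18. stock: 42 - 18 = 24. total_sold = 18
  Event 3 (restock 20): 24 + 20 = 44
  Event 4 (restock 27): 44 + 27 = 71
  Event 5 (sale 4): sell min(4,71)=4. stock: 71 - 4 = 67. total_sold = 22
  Event 6 (sale 10): sell min(10,67)=10. stock: 67 - 10 = 57. total_sold = 32
  Event 7 (restock 26): 57 + 26 = 83
Final: stock = 83, total_sold = 32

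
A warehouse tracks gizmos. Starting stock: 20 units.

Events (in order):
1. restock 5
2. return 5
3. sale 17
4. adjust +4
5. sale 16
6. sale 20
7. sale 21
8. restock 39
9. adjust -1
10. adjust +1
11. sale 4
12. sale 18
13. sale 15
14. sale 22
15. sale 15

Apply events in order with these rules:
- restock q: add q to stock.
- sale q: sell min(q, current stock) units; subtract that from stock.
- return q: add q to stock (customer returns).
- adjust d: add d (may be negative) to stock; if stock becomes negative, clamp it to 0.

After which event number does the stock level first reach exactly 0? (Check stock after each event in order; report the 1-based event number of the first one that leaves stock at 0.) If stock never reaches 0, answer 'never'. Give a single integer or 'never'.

Answer: 6

Derivation:
Processing events:
Start: stock = 20
  Event 1 (restock 5): 20 + 5 = 25
  Event 2 (return 5): 25 + 5 = 30
  Event 3 (sale 17): sell min(17,30)=17. stock: 30 - 17 = 13. total_sold = 17
  Event 4 (adjust +4): 13 + 4 = 17
  Event 5 (sale 16): sell min(16,17)=16. stock: 17 - 16 = 1. total_sold = 33
  Event 6 (sale 20): sell min(20,1)=1. stock: 1 - 1 = 0. total_sold = 34
  Event 7 (sale 21): sell min(21,0)=0. stock: 0 - 0 = 0. total_sold = 34
  Event 8 (restock 39): 0 + 39 = 39
  Event 9 (adjust -1): 39 + -1 = 38
  Event 10 (adjust +1): 38 + 1 = 39
  Event 11 (sale 4): sell min(4,39)=4. stock: 39 - 4 = 35. total_sold = 38
  Event 12 (sale 18): sell min(18,35)=18. stock: 35 - 18 = 17. total_sold = 56
  Event 13 (sale 15): sell min(15,17)=15. stock: 17 - 15 = 2. total_sold = 71
  Event 14 (sale 22): sell min(22,2)=2. stock: 2 - 2 = 0. total_sold = 73
  Event 15 (sale 15): sell min(15,0)=0. stock: 0 - 0 = 0. total_sold = 73
Final: stock = 0, total_sold = 73

First zero at event 6.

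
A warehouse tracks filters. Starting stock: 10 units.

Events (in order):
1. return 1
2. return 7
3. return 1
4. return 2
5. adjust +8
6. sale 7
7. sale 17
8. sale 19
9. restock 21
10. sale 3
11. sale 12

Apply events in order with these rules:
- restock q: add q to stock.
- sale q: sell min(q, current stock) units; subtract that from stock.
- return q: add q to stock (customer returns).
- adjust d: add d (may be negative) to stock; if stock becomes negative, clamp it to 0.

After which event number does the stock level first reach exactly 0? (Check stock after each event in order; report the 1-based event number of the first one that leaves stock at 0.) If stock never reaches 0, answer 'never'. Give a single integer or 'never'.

Processing events:
Start: stock = 10
  Event 1 (return 1): 10 + 1 = 11
  Event 2 (return 7): 11 + 7 = 18
  Event 3 (return 1): 18 + 1 = 19
  Event 4 (return 2): 19 + 2 = 21
  Event 5 (adjust +8): 21 + 8 = 29
  Event 6 (sale 7): sell min(7,29)=7. stock: 29 - 7 = 22. total_sold = 7
  Event 7 (sale 17): sell min(17,22)=17. stock: 22 - 17 = 5. total_sold = 24
  Event 8 (sale 19): sell min(19,5)=5. stock: 5 - 5 = 0. total_sold = 29
  Event 9 (restock 21): 0 + 21 = 21
  Event 10 (sale 3): sell min(3,21)=3. stock: 21 - 3 = 18. total_sold = 32
  Event 11 (sale 12): sell min(12,18)=12. stock: 18 - 12 = 6. total_sold = 44
Final: stock = 6, total_sold = 44

First zero at event 8.

Answer: 8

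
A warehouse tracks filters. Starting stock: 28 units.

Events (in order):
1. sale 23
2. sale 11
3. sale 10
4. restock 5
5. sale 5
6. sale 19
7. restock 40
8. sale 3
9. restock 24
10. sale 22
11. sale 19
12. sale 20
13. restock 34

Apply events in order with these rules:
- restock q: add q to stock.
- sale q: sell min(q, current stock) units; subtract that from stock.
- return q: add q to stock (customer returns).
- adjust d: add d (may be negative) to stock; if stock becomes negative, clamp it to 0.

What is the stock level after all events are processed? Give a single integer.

Answer: 34

Derivation:
Processing events:
Start: stock = 28
  Event 1 (sale 23): sell min(23,28)=23. stock: 28 - 23 = 5. total_sold = 23
  Event 2 (sale 11): sell min(11,5)=5. stock: 5 - 5 = 0. total_sold = 28
  Event 3 (sale 10): sell min(10,0)=0. stock: 0 - 0 = 0. total_sold = 28
  Event 4 (restock 5): 0 + 5 = 5
  Event 5 (sale 5): sell min(5,5)=5. stock: 5 - 5 = 0. total_sold = 33
  Event 6 (sale 19): sell min(19,0)=0. stock: 0 - 0 = 0. total_sold = 33
  Event 7 (restock 40): 0 + 40 = 40
  Event 8 (sale 3): sell min(3,40)=3. stock: 40 - 3 = 37. total_sold = 36
  Event 9 (restock 24): 37 + 24 = 61
  Event 10 (sale 22): sell min(22,61)=22. stock: 61 - 22 = 39. total_sold = 58
  Event 11 (sale 19): sell min(19,39)=19. stock: 39 - 19 = 20. total_sold = 77
  Event 12 (sale 20): sell min(20,20)=20. stock: 20 - 20 = 0. total_sold = 97
  Event 13 (restock 34): 0 + 34 = 34
Final: stock = 34, total_sold = 97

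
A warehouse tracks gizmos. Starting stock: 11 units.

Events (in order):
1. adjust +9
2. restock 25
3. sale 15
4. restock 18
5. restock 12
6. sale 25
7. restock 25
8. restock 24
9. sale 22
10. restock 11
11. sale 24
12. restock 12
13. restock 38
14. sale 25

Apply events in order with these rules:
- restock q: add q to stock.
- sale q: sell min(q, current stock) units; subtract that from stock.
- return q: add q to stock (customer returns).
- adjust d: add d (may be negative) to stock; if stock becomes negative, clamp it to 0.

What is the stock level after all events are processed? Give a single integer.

Processing events:
Start: stock = 11
  Event 1 (adjust +9): 11 + 9 = 20
  Event 2 (restock 25): 20 + 25 = 45
  Event 3 (sale 15): sell min(15,45)=15. stock: 45 - 15 = 30. total_sold = 15
  Event 4 (restock 18): 30 + 18 = 48
  Event 5 (restock 12): 48 + 12 = 60
  Event 6 (sale 25): sell min(25,60)=25. stock: 60 - 25 = 35. total_sold = 40
  Event 7 (restock 25): 35 + 25 = 60
  Event 8 (restock 24): 60 + 24 = 84
  Event 9 (sale 22): sell min(22,84)=22. stock: 84 - 22 = 62. total_sold = 62
  Event 10 (restock 11): 62 + 11 = 73
  Event 11 (sale 24): sell min(24,73)=24. stock: 73 - 24 = 49. total_sold = 86
  Event 12 (restock 12): 49 + 12 = 61
  Event 13 (restock 38): 61 + 38 = 99
  Event 14 (sale 25): sell min(25,99)=25. stock: 99 - 25 = 74. total_sold = 111
Final: stock = 74, total_sold = 111

Answer: 74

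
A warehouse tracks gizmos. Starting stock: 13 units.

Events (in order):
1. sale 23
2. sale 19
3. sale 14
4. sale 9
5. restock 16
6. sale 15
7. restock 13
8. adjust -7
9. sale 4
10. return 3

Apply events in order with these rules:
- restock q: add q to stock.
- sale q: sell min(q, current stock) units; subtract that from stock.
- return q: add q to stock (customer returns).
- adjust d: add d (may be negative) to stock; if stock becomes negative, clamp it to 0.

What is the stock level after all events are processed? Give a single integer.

Answer: 6

Derivation:
Processing events:
Start: stock = 13
  Event 1 (sale 23): sell min(23,13)=13. stock: 13 - 13 = 0. total_sold = 13
  Event 2 (sale 19): sell min(19,0)=0. stock: 0 - 0 = 0. total_sold = 13
  Event 3 (sale 14): sell min(14,0)=0. stock: 0 - 0 = 0. total_sold = 13
  Event 4 (sale 9): sell min(9,0)=0. stock: 0 - 0 = 0. total_sold = 13
  Event 5 (restock 16): 0 + 16 = 16
  Event 6 (sale 15): sell min(15,16)=15. stock: 16 - 15 = 1. total_sold = 28
  Event 7 (restock 13): 1 + 13 = 14
  Event 8 (adjust -7): 14 + -7 = 7
  Event 9 (sale 4): sell min(4,7)=4. stock: 7 - 4 = 3. total_sold = 32
  Event 10 (return 3): 3 + 3 = 6
Final: stock = 6, total_sold = 32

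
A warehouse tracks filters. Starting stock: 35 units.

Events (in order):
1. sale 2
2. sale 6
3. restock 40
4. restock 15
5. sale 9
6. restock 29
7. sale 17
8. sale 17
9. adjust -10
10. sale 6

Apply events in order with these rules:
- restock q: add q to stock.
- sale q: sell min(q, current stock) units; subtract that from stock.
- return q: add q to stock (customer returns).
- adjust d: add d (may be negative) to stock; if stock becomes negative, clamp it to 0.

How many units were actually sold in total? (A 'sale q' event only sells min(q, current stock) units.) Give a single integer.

Processing events:
Start: stock = 35
  Event 1 (sale 2): sell min(2,35)=2. stock: 35 - 2 = 33. total_sold = 2
  Event 2 (sale 6): sell min(6,33)=6. stock: 33 - 6 = 27. total_sold = 8
  Event 3 (restock 40): 27 + 40 = 67
  Event 4 (restock 15): 67 + 15 = 82
  Event 5 (sale 9): sell min(9,82)=9. stock: 82 - 9 = 73. total_sold = 17
  Event 6 (restock 29): 73 + 29 = 102
  Event 7 (sale 17): sell min(17,102)=17. stock: 102 - 17 = 85. total_sold = 34
  Event 8 (sale 17): sell min(17,85)=17. stock: 85 - 17 = 68. total_sold = 51
  Event 9 (adjust -10): 68 + -10 = 58
  Event 10 (sale 6): sell min(6,58)=6. stock: 58 - 6 = 52. total_sold = 57
Final: stock = 52, total_sold = 57

Answer: 57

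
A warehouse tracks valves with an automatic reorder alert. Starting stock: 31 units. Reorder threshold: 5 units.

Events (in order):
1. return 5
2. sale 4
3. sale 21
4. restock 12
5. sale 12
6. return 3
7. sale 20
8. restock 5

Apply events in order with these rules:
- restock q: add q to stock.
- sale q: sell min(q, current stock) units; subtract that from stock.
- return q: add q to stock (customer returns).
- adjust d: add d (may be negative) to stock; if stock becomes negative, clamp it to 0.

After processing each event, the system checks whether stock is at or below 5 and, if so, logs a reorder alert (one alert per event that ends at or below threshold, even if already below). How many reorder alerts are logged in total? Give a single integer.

Answer: 2

Derivation:
Processing events:
Start: stock = 31
  Event 1 (return 5): 31 + 5 = 36
  Event 2 (sale 4): sell min(4,36)=4. stock: 36 - 4 = 32. total_sold = 4
  Event 3 (sale 21): sell min(21,32)=21. stock: 32 - 21 = 11. total_sold = 25
  Event 4 (restock 12): 11 + 12 = 23
  Event 5 (sale 12): sell min(12,23)=12. stock: 23 - 12 = 11. total_sold = 37
  Event 6 (return 3): 11 + 3 = 14
  Event 7 (sale 20): sell min(20,14)=14. stock: 14 - 14 = 0. total_sold = 51
  Event 8 (restock 5): 0 + 5 = 5
Final: stock = 5, total_sold = 51

Checking against threshold 5:
  After event 1: stock=36 > 5
  After event 2: stock=32 > 5
  After event 3: stock=11 > 5
  After event 4: stock=23 > 5
  After event 5: stock=11 > 5
  After event 6: stock=14 > 5
  After event 7: stock=0 <= 5 -> ALERT
  After event 8: stock=5 <= 5 -> ALERT
Alert events: [7, 8]. Count = 2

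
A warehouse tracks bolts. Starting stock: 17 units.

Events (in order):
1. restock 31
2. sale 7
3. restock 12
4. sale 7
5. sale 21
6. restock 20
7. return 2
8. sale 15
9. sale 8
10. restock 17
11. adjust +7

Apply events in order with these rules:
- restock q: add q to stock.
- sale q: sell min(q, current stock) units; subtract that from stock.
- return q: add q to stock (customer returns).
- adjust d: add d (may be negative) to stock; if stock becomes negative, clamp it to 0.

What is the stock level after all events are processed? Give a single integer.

Processing events:
Start: stock = 17
  Event 1 (restock 31): 17 + 31 = 48
  Event 2 (sale 7): sell min(7,48)=7. stock: 48 - 7 = 41. total_sold = 7
  Event 3 (restock 12): 41 + 12 = 53
  Event 4 (sale 7): sell min(7,53)=7. stock: 53 - 7 = 46. total_sold = 14
  Event 5 (sale 21): sell min(21,46)=21. stock: 46 - 21 = 25. total_sold = 35
  Event 6 (restock 20): 25 + 20 = 45
  Event 7 (return 2): 45 + 2 = 47
  Event 8 (sale 15): sell min(15,47)=15. stock: 47 - 15 = 32. total_sold = 50
  Event 9 (sale 8): sell min(8,32)=8. stock: 32 - 8 = 24. total_sold = 58
  Event 10 (restock 17): 24 + 17 = 41
  Event 11 (adjust +7): 41 + 7 = 48
Final: stock = 48, total_sold = 58

Answer: 48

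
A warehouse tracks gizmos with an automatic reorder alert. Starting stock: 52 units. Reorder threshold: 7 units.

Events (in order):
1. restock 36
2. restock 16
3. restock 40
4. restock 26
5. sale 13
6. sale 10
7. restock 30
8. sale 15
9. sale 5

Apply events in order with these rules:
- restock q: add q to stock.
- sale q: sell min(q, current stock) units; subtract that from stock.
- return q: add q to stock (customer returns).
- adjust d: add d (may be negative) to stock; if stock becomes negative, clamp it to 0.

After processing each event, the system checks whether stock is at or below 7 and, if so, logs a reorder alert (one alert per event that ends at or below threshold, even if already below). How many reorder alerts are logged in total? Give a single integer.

Processing events:
Start: stock = 52
  Event 1 (restock 36): 52 + 36 = 88
  Event 2 (restock 16): 88 + 16 = 104
  Event 3 (restock 40): 104 + 40 = 144
  Event 4 (restock 26): 144 + 26 = 170
  Event 5 (sale 13): sell min(13,170)=13. stock: 170 - 13 = 157. total_sold = 13
  Event 6 (sale 10): sell min(10,157)=10. stock: 157 - 10 = 147. total_sold = 23
  Event 7 (restock 30): 147 + 30 = 177
  Event 8 (sale 15): sell min(15,177)=15. stock: 177 - 15 = 162. total_sold = 38
  Event 9 (sale 5): sell min(5,162)=5. stock: 162 - 5 = 157. total_sold = 43
Final: stock = 157, total_sold = 43

Checking against threshold 7:
  After event 1: stock=88 > 7
  After event 2: stock=104 > 7
  After event 3: stock=144 > 7
  After event 4: stock=170 > 7
  After event 5: stock=157 > 7
  After event 6: stock=147 > 7
  After event 7: stock=177 > 7
  After event 8: stock=162 > 7
  After event 9: stock=157 > 7
Alert events: []. Count = 0

Answer: 0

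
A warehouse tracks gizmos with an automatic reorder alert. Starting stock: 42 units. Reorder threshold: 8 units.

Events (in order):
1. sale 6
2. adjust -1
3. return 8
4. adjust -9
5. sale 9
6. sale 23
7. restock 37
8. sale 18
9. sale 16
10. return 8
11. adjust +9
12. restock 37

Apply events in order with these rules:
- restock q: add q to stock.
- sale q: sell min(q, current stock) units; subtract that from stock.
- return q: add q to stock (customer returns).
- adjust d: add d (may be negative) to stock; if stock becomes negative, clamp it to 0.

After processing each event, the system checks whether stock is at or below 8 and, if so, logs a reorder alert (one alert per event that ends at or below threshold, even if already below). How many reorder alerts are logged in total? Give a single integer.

Processing events:
Start: stock = 42
  Event 1 (sale 6): sell min(6,42)=6. stock: 42 - 6 = 36. total_sold = 6
  Event 2 (adjust -1): 36 + -1 = 35
  Event 3 (return 8): 35 + 8 = 43
  Event 4 (adjust -9): 43 + -9 = 34
  Event 5 (sale 9): sell min(9,34)=9. stock: 34 - 9 = 25. total_sold = 15
  Event 6 (sale 23): sell min(23,25)=23. stock: 25 - 23 = 2. total_sold = 38
  Event 7 (restock 37): 2 + 37 = 39
  Event 8 (sale 18): sell min(18,39)=18. stock: 39 - 18 = 21. total_sold = 56
  Event 9 (sale 16): sell min(16,21)=16. stock: 21 - 16 = 5. total_sold = 72
  Event 10 (return 8): 5 + 8 = 13
  Event 11 (adjust +9): 13 + 9 = 22
  Event 12 (restock 37): 22 + 37 = 59
Final: stock = 59, total_sold = 72

Checking against threshold 8:
  After event 1: stock=36 > 8
  After event 2: stock=35 > 8
  After event 3: stock=43 > 8
  After event 4: stock=34 > 8
  After event 5: stock=25 > 8
  After event 6: stock=2 <= 8 -> ALERT
  After event 7: stock=39 > 8
  After event 8: stock=21 > 8
  After event 9: stock=5 <= 8 -> ALERT
  After event 10: stock=13 > 8
  After event 11: stock=22 > 8
  After event 12: stock=59 > 8
Alert events: [6, 9]. Count = 2

Answer: 2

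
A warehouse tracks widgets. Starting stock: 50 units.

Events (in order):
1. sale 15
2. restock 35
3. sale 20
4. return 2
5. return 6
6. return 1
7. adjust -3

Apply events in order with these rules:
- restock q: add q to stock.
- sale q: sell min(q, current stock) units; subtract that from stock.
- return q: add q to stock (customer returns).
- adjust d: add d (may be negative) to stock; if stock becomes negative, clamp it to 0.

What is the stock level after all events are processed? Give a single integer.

Answer: 56

Derivation:
Processing events:
Start: stock = 50
  Event 1 (sale 15): sell min(15,50)=15. stock: 50 - 15 = 35. total_sold = 15
  Event 2 (restock 35): 35 + 35 = 70
  Event 3 (sale 20): sell min(20,70)=20. stock: 70 - 20 = 50. total_sold = 35
  Event 4 (return 2): 50 + 2 = 52
  Event 5 (return 6): 52 + 6 = 58
  Event 6 (return 1): 58 + 1 = 59
  Event 7 (adjust -3): 59 + -3 = 56
Final: stock = 56, total_sold = 35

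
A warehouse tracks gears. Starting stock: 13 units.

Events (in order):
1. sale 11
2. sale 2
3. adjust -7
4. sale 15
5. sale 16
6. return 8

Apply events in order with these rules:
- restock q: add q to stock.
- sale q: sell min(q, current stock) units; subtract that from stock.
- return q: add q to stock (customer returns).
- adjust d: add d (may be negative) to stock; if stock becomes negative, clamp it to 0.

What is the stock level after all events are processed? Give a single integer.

Processing events:
Start: stock = 13
  Event 1 (sale 11): sell min(11,13)=11. stock: 13 - 11 = 2. total_sold = 11
  Event 2 (sale 2): sell min(2,2)=2. stock: 2 - 2 = 0. total_sold = 13
  Event 3 (adjust -7): 0 + -7 = 0 (clamped to 0)
  Event 4 (sale 15): sell min(15,0)=0. stock: 0 - 0 = 0. total_sold = 13
  Event 5 (sale 16): sell min(16,0)=0. stock: 0 - 0 = 0. total_sold = 13
  Event 6 (return 8): 0 + 8 = 8
Final: stock = 8, total_sold = 13

Answer: 8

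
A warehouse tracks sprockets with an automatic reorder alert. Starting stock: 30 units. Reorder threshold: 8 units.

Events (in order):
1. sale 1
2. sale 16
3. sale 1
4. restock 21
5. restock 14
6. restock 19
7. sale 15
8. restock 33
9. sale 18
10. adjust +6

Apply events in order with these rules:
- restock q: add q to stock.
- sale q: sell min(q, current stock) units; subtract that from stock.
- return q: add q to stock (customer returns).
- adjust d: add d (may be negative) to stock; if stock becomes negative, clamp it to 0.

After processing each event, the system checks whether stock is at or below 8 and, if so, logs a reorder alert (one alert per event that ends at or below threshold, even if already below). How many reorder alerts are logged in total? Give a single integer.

Processing events:
Start: stock = 30
  Event 1 (sale 1): sell min(1,30)=1. stock: 30 - 1 = 29. total_sold = 1
  Event 2 (sale 16): sell min(16,29)=16. stock: 29 - 16 = 13. total_sold = 17
  Event 3 (sale 1): sell min(1,13)=1. stock: 13 - 1 = 12. total_sold = 18
  Event 4 (restock 21): 12 + 21 = 33
  Event 5 (restock 14): 33 + 14 = 47
  Event 6 (restock 19): 47 + 19 = 66
  Event 7 (sale 15): sell min(15,66)=15. stock: 66 - 15 = 51. total_sold = 33
  Event 8 (restock 33): 51 + 33 = 84
  Event 9 (sale 18): sell min(18,84)=18. stock: 84 - 18 = 66. total_sold = 51
  Event 10 (adjust +6): 66 + 6 = 72
Final: stock = 72, total_sold = 51

Checking against threshold 8:
  After event 1: stock=29 > 8
  After event 2: stock=13 > 8
  After event 3: stock=12 > 8
  After event 4: stock=33 > 8
  After event 5: stock=47 > 8
  After event 6: stock=66 > 8
  After event 7: stock=51 > 8
  After event 8: stock=84 > 8
  After event 9: stock=66 > 8
  After event 10: stock=72 > 8
Alert events: []. Count = 0

Answer: 0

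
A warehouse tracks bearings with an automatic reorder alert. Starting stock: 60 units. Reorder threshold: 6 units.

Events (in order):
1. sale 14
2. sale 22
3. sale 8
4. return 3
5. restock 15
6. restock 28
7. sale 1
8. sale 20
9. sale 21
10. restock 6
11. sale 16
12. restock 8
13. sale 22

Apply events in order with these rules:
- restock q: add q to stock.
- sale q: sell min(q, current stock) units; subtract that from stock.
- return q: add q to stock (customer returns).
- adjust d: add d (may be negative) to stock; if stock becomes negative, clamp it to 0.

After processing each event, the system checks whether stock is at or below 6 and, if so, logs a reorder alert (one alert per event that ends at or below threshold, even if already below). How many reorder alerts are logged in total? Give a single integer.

Processing events:
Start: stock = 60
  Event 1 (sale 14): sell min(14,60)=14. stock: 60 - 14 = 46. total_sold = 14
  Event 2 (sale 22): sell min(22,46)=22. stock: 46 - 22 = 24. total_sold = 36
  Event 3 (sale 8): sell min(8,24)=8. stock: 24 - 8 = 16. total_sold = 44
  Event 4 (return 3): 16 + 3 = 19
  Event 5 (restock 15): 19 + 15 = 34
  Event 6 (restock 28): 34 + 28 = 62
  Event 7 (sale 1): sell min(1,62)=1. stock: 62 - 1 = 61. total_sold = 45
  Event 8 (sale 20): sell min(20,61)=20. stock: 61 - 20 = 41. total_sold = 65
  Event 9 (sale 21): sell min(21,41)=21. stock: 41 - 21 = 20. total_sold = 86
  Event 10 (restock 6): 20 + 6 = 26
  Event 11 (sale 16): sell min(16,26)=16. stock: 26 - 16 = 10. total_sold = 102
  Event 12 (restock 8): 10 + 8 = 18
  Event 13 (sale 22): sell min(22,18)=18. stock: 18 - 18 = 0. total_sold = 120
Final: stock = 0, total_sold = 120

Checking against threshold 6:
  After event 1: stock=46 > 6
  After event 2: stock=24 > 6
  After event 3: stock=16 > 6
  After event 4: stock=19 > 6
  After event 5: stock=34 > 6
  After event 6: stock=62 > 6
  After event 7: stock=61 > 6
  After event 8: stock=41 > 6
  After event 9: stock=20 > 6
  After event 10: stock=26 > 6
  After event 11: stock=10 > 6
  After event 12: stock=18 > 6
  After event 13: stock=0 <= 6 -> ALERT
Alert events: [13]. Count = 1

Answer: 1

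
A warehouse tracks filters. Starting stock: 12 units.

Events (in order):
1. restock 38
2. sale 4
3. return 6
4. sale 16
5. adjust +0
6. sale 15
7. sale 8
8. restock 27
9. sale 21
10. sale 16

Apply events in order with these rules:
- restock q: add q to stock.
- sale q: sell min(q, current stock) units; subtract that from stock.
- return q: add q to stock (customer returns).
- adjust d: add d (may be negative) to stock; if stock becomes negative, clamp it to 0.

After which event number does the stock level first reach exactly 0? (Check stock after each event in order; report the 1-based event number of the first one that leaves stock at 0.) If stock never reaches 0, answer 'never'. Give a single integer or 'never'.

Answer: never

Derivation:
Processing events:
Start: stock = 12
  Event 1 (restock 38): 12 + 38 = 50
  Event 2 (sale 4): sell min(4,50)=4. stock: 50 - 4 = 46. total_sold = 4
  Event 3 (return 6): 46 + 6 = 52
  Event 4 (sale 16): sell min(16,52)=16. stock: 52 - 16 = 36. total_sold = 20
  Event 5 (adjust +0): 36 + 0 = 36
  Event 6 (sale 15): sell min(15,36)=15. stock: 36 - 15 = 21. total_sold = 35
  Event 7 (sale 8): sell min(8,21)=8. stock: 21 - 8 = 13. total_sold = 43
  Event 8 (restock 27): 13 + 27 = 40
  Event 9 (sale 21): sell min(21,40)=21. stock: 40 - 21 = 19. total_sold = 64
  Event 10 (sale 16): sell min(16,19)=16. stock: 19 - 16 = 3. total_sold = 80
Final: stock = 3, total_sold = 80

Stock never reaches 0.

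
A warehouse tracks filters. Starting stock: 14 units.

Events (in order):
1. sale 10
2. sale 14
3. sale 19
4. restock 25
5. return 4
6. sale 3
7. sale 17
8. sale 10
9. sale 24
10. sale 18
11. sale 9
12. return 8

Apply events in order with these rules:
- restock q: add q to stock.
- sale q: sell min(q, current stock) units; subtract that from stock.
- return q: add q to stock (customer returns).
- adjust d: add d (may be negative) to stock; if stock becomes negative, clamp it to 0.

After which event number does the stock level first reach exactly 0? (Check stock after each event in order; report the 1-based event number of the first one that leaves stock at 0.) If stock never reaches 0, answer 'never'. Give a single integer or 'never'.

Answer: 2

Derivation:
Processing events:
Start: stock = 14
  Event 1 (sale 10): sell min(10,14)=10. stock: 14 - 10 = 4. total_sold = 10
  Event 2 (sale 14): sell min(14,4)=4. stock: 4 - 4 = 0. total_sold = 14
  Event 3 (sale 19): sell min(19,0)=0. stock: 0 - 0 = 0. total_sold = 14
  Event 4 (restock 25): 0 + 25 = 25
  Event 5 (return 4): 25 + 4 = 29
  Event 6 (sale 3): sell min(3,29)=3. stock: 29 - 3 = 26. total_sold = 17
  Event 7 (sale 17): sell min(17,26)=17. stock: 26 - 17 = 9. total_sold = 34
  Event 8 (sale 10): sell min(10,9)=9. stock: 9 - 9 = 0. total_sold = 43
  Event 9 (sale 24): sell min(24,0)=0. stock: 0 - 0 = 0. total_sold = 43
  Event 10 (sale 18): sell min(18,0)=0. stock: 0 - 0 = 0. total_sold = 43
  Event 11 (sale 9): sell min(9,0)=0. stock: 0 - 0 = 0. total_sold = 43
  Event 12 (return 8): 0 + 8 = 8
Final: stock = 8, total_sold = 43

First zero at event 2.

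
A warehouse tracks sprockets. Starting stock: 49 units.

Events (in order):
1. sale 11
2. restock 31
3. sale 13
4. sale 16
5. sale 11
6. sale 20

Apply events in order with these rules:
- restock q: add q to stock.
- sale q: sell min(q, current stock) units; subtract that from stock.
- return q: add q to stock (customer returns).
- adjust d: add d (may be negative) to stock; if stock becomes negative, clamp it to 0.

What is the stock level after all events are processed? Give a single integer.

Answer: 9

Derivation:
Processing events:
Start: stock = 49
  Event 1 (sale 11): sell min(11,49)=11. stock: 49 - 11 = 38. total_sold = 11
  Event 2 (restock 31): 38 + 31 = 69
  Event 3 (sale 13): sell min(13,69)=13. stock: 69 - 13 = 56. total_sold = 24
  Event 4 (sale 16): sell min(16,56)=16. stock: 56 - 16 = 40. total_sold = 40
  Event 5 (sale 11): sell min(11,40)=11. stock: 40 - 11 = 29. total_sold = 51
  Event 6 (sale 20): sell min(20,29)=20. stock: 29 - 20 = 9. total_sold = 71
Final: stock = 9, total_sold = 71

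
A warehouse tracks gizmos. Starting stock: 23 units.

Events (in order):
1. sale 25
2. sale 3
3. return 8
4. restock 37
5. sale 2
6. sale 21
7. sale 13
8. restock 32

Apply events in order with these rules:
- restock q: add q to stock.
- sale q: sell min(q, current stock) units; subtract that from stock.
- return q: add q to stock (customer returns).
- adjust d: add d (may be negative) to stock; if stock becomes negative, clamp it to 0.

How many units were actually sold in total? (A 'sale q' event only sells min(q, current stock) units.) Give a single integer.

Processing events:
Start: stock = 23
  Event 1 (sale 25): sell min(25,23)=23. stock: 23 - 23 = 0. total_sold = 23
  Event 2 (sale 3): sell min(3,0)=0. stock: 0 - 0 = 0. total_sold = 23
  Event 3 (return 8): 0 + 8 = 8
  Event 4 (restock 37): 8 + 37 = 45
  Event 5 (sale 2): sell min(2,45)=2. stock: 45 - 2 = 43. total_sold = 25
  Event 6 (sale 21): sell min(21,43)=21. stock: 43 - 21 = 22. total_sold = 46
  Event 7 (sale 13): sell min(13,22)=13. stock: 22 - 13 = 9. total_sold = 59
  Event 8 (restock 32): 9 + 32 = 41
Final: stock = 41, total_sold = 59

Answer: 59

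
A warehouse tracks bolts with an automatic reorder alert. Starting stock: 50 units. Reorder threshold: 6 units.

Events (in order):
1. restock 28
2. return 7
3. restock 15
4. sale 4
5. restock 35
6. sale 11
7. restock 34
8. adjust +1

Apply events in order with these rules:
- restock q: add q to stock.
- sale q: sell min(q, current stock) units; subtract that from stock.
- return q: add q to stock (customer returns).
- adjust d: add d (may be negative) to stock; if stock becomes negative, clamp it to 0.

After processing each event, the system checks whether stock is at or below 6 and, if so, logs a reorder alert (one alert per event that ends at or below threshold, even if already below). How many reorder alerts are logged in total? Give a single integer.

Answer: 0

Derivation:
Processing events:
Start: stock = 50
  Event 1 (restock 28): 50 + 28 = 78
  Event 2 (return 7): 78 + 7 = 85
  Event 3 (restock 15): 85 + 15 = 100
  Event 4 (sale 4): sell min(4,100)=4. stock: 100 - 4 = 96. total_sold = 4
  Event 5 (restock 35): 96 + 35 = 131
  Event 6 (sale 11): sell min(11,131)=11. stock: 131 - 11 = 120. total_sold = 15
  Event 7 (restock 34): 120 + 34 = 154
  Event 8 (adjust +1): 154 + 1 = 155
Final: stock = 155, total_sold = 15

Checking against threshold 6:
  After event 1: stock=78 > 6
  After event 2: stock=85 > 6
  After event 3: stock=100 > 6
  After event 4: stock=96 > 6
  After event 5: stock=131 > 6
  After event 6: stock=120 > 6
  After event 7: stock=154 > 6
  After event 8: stock=155 > 6
Alert events: []. Count = 0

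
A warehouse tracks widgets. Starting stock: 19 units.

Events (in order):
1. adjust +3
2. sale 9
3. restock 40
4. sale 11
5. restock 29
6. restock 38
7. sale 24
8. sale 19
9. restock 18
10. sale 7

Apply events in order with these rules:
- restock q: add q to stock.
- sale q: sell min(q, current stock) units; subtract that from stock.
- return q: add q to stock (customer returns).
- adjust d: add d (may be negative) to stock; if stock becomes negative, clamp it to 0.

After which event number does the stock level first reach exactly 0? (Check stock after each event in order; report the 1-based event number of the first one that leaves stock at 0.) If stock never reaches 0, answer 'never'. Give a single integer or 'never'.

Answer: never

Derivation:
Processing events:
Start: stock = 19
  Event 1 (adjust +3): 19 + 3 = 22
  Event 2 (sale 9): sell min(9,22)=9. stock: 22 - 9 = 13. total_sold = 9
  Event 3 (restock 40): 13 + 40 = 53
  Event 4 (sale 11): sell min(11,53)=11. stock: 53 - 11 = 42. total_sold = 20
  Event 5 (restock 29): 42 + 29 = 71
  Event 6 (restock 38): 71 + 38 = 109
  Event 7 (sale 24): sell min(24,109)=24. stock: 109 - 24 = 85. total_sold = 44
  Event 8 (sale 19): sell min(19,85)=19. stock: 85 - 19 = 66. total_sold = 63
  Event 9 (restock 18): 66 + 18 = 84
  Event 10 (sale 7): sell min(7,84)=7. stock: 84 - 7 = 77. total_sold = 70
Final: stock = 77, total_sold = 70

Stock never reaches 0.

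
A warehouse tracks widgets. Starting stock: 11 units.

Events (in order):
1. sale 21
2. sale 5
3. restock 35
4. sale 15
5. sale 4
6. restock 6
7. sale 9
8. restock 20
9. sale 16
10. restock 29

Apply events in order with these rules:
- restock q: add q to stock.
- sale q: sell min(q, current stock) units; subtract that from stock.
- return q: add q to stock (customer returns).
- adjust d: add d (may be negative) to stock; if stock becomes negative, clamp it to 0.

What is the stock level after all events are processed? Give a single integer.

Answer: 46

Derivation:
Processing events:
Start: stock = 11
  Event 1 (sale 21): sell min(21,11)=11. stock: 11 - 11 = 0. total_sold = 11
  Event 2 (sale 5): sell min(5,0)=0. stock: 0 - 0 = 0. total_sold = 11
  Event 3 (restock 35): 0 + 35 = 35
  Event 4 (sale 15): sell min(15,35)=15. stock: 35 - 15 = 20. total_sold = 26
  Event 5 (sale 4): sell min(4,20)=4. stock: 20 - 4 = 16. total_sold = 30
  Event 6 (restock 6): 16 + 6 = 22
  Event 7 (sale 9): sell min(9,22)=9. stock: 22 - 9 = 13. total_sold = 39
  Event 8 (restock 20): 13 + 20 = 33
  Event 9 (sale 16): sell min(16,33)=16. stock: 33 - 16 = 17. total_sold = 55
  Event 10 (restock 29): 17 + 29 = 46
Final: stock = 46, total_sold = 55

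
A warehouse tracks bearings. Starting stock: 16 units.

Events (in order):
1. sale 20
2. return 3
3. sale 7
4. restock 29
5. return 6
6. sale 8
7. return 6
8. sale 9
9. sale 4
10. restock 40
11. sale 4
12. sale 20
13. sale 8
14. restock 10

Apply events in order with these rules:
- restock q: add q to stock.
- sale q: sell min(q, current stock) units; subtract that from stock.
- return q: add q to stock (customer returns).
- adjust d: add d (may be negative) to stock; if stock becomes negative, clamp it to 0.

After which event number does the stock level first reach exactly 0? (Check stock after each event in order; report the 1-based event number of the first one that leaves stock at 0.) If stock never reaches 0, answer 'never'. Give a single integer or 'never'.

Processing events:
Start: stock = 16
  Event 1 (sale 20): sell min(20,16)=16. stock: 16 - 16 = 0. total_sold = 16
  Event 2 (return 3): 0 + 3 = 3
  Event 3 (sale 7): sell min(7,3)=3. stock: 3 - 3 = 0. total_sold = 19
  Event 4 (restock 29): 0 + 29 = 29
  Event 5 (return 6): 29 + 6 = 35
  Event 6 (sale 8): sell min(8,35)=8. stock: 35 - 8 = 27. total_sold = 27
  Event 7 (return 6): 27 + 6 = 33
  Event 8 (sale 9): sell min(9,33)=9. stock: 33 - 9 = 24. total_sold = 36
  Event 9 (sale 4): sell min(4,24)=4. stock: 24 - 4 = 20. total_sold = 40
  Event 10 (restock 40): 20 + 40 = 60
  Event 11 (sale 4): sell min(4,60)=4. stock: 60 - 4 = 56. total_sold = 44
  Event 12 (sale 20): sell min(20,56)=20. stock: 56 - 20 = 36. total_sold = 64
  Event 13 (sale 8): sell min(8,36)=8. stock: 36 - 8 = 28. total_sold = 72
  Event 14 (restock 10): 28 + 10 = 38
Final: stock = 38, total_sold = 72

First zero at event 1.

Answer: 1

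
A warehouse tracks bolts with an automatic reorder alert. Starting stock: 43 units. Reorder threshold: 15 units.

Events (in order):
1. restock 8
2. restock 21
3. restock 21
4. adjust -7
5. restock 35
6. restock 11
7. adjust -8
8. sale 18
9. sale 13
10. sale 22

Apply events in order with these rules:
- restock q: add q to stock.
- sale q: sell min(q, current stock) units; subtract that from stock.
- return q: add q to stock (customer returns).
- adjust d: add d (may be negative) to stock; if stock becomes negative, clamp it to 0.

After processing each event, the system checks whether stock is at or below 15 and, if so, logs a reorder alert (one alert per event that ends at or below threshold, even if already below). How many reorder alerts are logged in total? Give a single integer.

Processing events:
Start: stock = 43
  Event 1 (restock 8): 43 + 8 = 51
  Event 2 (restock 21): 51 + 21 = 72
  Event 3 (restock 21): 72 + 21 = 93
  Event 4 (adjust -7): 93 + -7 = 86
  Event 5 (restock 35): 86 + 35 = 121
  Event 6 (restock 11): 121 + 11 = 132
  Event 7 (adjust -8): 132 + -8 = 124
  Event 8 (sale 18): sell min(18,124)=18. stock: 124 - 18 = 106. total_sold = 18
  Event 9 (sale 13): sell min(13,106)=13. stock: 106 - 13 = 93. total_sold = 31
  Event 10 (sale 22): sell min(22,93)=22. stock: 93 - 22 = 71. total_sold = 53
Final: stock = 71, total_sold = 53

Checking against threshold 15:
  After event 1: stock=51 > 15
  After event 2: stock=72 > 15
  After event 3: stock=93 > 15
  After event 4: stock=86 > 15
  After event 5: stock=121 > 15
  After event 6: stock=132 > 15
  After event 7: stock=124 > 15
  After event 8: stock=106 > 15
  After event 9: stock=93 > 15
  After event 10: stock=71 > 15
Alert events: []. Count = 0

Answer: 0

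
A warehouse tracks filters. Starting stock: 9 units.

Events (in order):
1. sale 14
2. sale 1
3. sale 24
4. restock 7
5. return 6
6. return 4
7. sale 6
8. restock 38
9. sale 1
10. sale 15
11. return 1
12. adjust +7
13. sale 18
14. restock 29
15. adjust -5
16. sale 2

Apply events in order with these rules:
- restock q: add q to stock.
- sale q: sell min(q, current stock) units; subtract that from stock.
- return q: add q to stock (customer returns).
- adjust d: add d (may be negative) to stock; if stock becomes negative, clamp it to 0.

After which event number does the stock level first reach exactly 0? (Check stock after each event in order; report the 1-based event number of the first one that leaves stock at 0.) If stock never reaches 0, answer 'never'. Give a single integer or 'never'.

Answer: 1

Derivation:
Processing events:
Start: stock = 9
  Event 1 (sale 14): sell min(14,9)=9. stock: 9 - 9 = 0. total_sold = 9
  Event 2 (sale 1): sell min(1,0)=0. stock: 0 - 0 = 0. total_sold = 9
  Event 3 (sale 24): sell min(24,0)=0. stock: 0 - 0 = 0. total_sold = 9
  Event 4 (restock 7): 0 + 7 = 7
  Event 5 (return 6): 7 + 6 = 13
  Event 6 (return 4): 13 + 4 = 17
  Event 7 (sale 6): sell min(6,17)=6. stock: 17 - 6 = 11. total_sold = 15
  Event 8 (restock 38): 11 + 38 = 49
  Event 9 (sale 1): sell min(1,49)=1. stock: 49 - 1 = 48. total_sold = 16
  Event 10 (sale 15): sell min(15,48)=15. stock: 48 - 15 = 33. total_sold = 31
  Event 11 (return 1): 33 + 1 = 34
  Event 12 (adjust +7): 34 + 7 = 41
  Event 13 (sale 18): sell min(18,41)=18. stock: 41 - 18 = 23. total_sold = 49
  Event 14 (restock 29): 23 + 29 = 52
  Event 15 (adjust -5): 52 + -5 = 47
  Event 16 (sale 2): sell min(2,47)=2. stock: 47 - 2 = 45. total_sold = 51
Final: stock = 45, total_sold = 51

First zero at event 1.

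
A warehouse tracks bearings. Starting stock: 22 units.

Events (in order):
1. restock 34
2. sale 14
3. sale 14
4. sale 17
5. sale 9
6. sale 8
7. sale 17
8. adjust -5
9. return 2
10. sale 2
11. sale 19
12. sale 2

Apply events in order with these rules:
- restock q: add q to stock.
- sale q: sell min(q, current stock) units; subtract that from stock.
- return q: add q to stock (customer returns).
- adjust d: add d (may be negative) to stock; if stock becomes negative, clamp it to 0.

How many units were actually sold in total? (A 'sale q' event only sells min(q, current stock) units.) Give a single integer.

Answer: 58

Derivation:
Processing events:
Start: stock = 22
  Event 1 (restock 34): 22 + 34 = 56
  Event 2 (sale 14): sell min(14,56)=14. stock: 56 - 14 = 42. total_sold = 14
  Event 3 (sale 14): sell min(14,42)=14. stock: 42 - 14 = 28. total_sold = 28
  Event 4 (sale 17): sell min(17,28)=17. stock: 28 - 17 = 11. total_sold = 45
  Event 5 (sale 9): sell min(9,11)=9. stock: 11 - 9 = 2. total_sold = 54
  Event 6 (sale 8): sell min(8,2)=2. stock: 2 - 2 = 0. total_sold = 56
  Event 7 (sale 17): sell min(17,0)=0. stock: 0 - 0 = 0. total_sold = 56
  Event 8 (adjust -5): 0 + -5 = 0 (clamped to 0)
  Event 9 (return 2): 0 + 2 = 2
  Event 10 (sale 2): sell min(2,2)=2. stock: 2 - 2 = 0. total_sold = 58
  Event 11 (sale 19): sell min(19,0)=0. stock: 0 - 0 = 0. total_sold = 58
  Event 12 (sale 2): sell min(2,0)=0. stock: 0 - 0 = 0. total_sold = 58
Final: stock = 0, total_sold = 58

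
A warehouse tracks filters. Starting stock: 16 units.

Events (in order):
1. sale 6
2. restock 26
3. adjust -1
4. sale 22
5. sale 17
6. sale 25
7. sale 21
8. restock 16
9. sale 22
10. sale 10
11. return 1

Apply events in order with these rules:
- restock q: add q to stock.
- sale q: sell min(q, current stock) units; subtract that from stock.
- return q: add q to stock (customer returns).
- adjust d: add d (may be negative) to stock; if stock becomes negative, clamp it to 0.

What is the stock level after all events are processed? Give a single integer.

Answer: 1

Derivation:
Processing events:
Start: stock = 16
  Event 1 (sale 6): sell min(6,16)=6. stock: 16 - 6 = 10. total_sold = 6
  Event 2 (restock 26): 10 + 26 = 36
  Event 3 (adjust -1): 36 + -1 = 35
  Event 4 (sale 22): sell min(22,35)=22. stock: 35 - 22 = 13. total_sold = 28
  Event 5 (sale 17): sell min(17,13)=13. stock: 13 - 13 = 0. total_sold = 41
  Event 6 (sale 25): sell min(25,0)=0. stock: 0 - 0 = 0. total_sold = 41
  Event 7 (sale 21): sell min(21,0)=0. stock: 0 - 0 = 0. total_sold = 41
  Event 8 (restock 16): 0 + 16 = 16
  Event 9 (sale 22): sell min(22,16)=16. stock: 16 - 16 = 0. total_sold = 57
  Event 10 (sale 10): sell min(10,0)=0. stock: 0 - 0 = 0. total_sold = 57
  Event 11 (return 1): 0 + 1 = 1
Final: stock = 1, total_sold = 57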